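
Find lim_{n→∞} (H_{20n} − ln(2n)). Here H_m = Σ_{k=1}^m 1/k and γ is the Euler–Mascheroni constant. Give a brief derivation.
lim = ln 10 + γ

By Euler-Maclaurin, H_m = ln m + γ + O(1/m). So
  H_{20n} − ln(2n) = ln(20n) + γ − ln(2n) + O(1/n)
                       = ln(20/2) + γ + O(1/n).
Hence the limit is ln(20/2) + γ (= ln 10).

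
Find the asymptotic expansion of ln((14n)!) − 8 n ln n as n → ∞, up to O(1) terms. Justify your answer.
ln((14n)!) − 8 n ln n = 6 n ln n + 14(ln 14 − 1) n + (1/2) ln(2π·14n) + O(1/n)

Stirling: ln((14n)!) = 14n ln(14n) − 14n + (1/2) ln(2π·14n) + O(1/n).
Expand 14n ln(14n) = 14n (ln n + ln 14) = 14n ln n + 14n ln 14.
Subtract 8n ln n: leading term is (14 − 8) n ln n = 6 n ln n. The next term is 14n ln 14 − 14n = 14(ln 14 − 1) n. Then the (1/2) ln(2π·14n) correction.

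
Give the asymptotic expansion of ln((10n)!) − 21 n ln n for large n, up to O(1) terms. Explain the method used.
ln((10n)!) − 21 n ln n = −11 n ln n + 10(ln 10 − 1) n + (1/2) ln(2π·10n) + O(1/n)

Stirling: ln((10n)!) = 10n ln(10n) − 10n + (1/2) ln(2π·10n) + O(1/n).
Expand 10n ln(10n) = 10n (ln n + ln 10) = 10n ln n + 10n ln 10.
Subtract 21n ln n: leading term is (10 − 21) n ln n = −11 n ln n. The next term is 10n ln 10 − 10n = 10(ln 10 − 1) n. Then the (1/2) ln(2π·10n) correction.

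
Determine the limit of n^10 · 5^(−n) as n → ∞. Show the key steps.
lim = 0

Exponentials with base > 1 dominate every fixed polynomial: for any fixed c, n^c / 5^n → 0 as n → ∞ (e.g. by the ratio test, or by writing 5^n = e^(n ln 5) and noting e^(n ln 5) / n^c → ∞). Hence n^10 · 5^(−n) = n^10 / 5^n → 0.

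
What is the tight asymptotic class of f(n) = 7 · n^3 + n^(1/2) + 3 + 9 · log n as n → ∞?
f(n) ∈ Θ(n^3)

Compare the terms by growth order. For large n, n^a · (log n)^b dominates n^a' · (log n)^b' iff a > a', or (a = a' and b > b'). Ranking the 4 terms shows the dominant one is 7 · n^3. Hence f(n) ∈ Θ(n^3).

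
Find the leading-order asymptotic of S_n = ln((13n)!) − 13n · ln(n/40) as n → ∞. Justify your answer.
S_n ~ 13n · (ln 520 − 1) + O(ln n)

Stirling: ln((13n)!) = 13n ln(13n) − 13n + O(ln n).
  S_n = 13n ln(13n) − 13n − 13n ln(n/40) + O(ln n)
      = 13n ln(13n) − 13n ln n + 13n ln 40 − 13n + O(ln n)
      = 13n ln 13 + 13n ln 40 − 13n + O(ln n)
      = 13n (ln 520 − 1) + O(ln n).
Numerically ln(520) − 1 ≈ 5.2538.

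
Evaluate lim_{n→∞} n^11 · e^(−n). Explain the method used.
lim = 0

Exponentials with base > 1 dominate every fixed polynomial: for any fixed c, n^c / e^n → 0 as n → ∞ (e.g. by the ratio test, or since e^n grows faster than any power of n). Hence n^11 · e^(−n) = n^11 / e^n → 0.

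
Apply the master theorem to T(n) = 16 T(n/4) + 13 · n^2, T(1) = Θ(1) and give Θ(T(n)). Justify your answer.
T(n) = Θ(n^2 log n)

log_4 16 = 2, and f(n) = 13 · n^2 = Θ(n^(log_4 16)). This is Case 2 of the master theorem: T(n) = Θ(f(n) · log n) = Θ(n^2 log n).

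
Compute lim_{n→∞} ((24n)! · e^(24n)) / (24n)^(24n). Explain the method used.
lim = ∞

Stirling: (24n)! ~ sqrt(2π·24n) · (24n/e)^(24n). Hence
  (24n)! · e^(24n) / (24n)^(24n) ~ sqrt(2π·24n) = sqrt(2π·24) · sqrt(n) → ∞.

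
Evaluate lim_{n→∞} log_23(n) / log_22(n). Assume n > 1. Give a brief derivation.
lim = ln(22) / ln(23) = log_23(22)

Change of base: log_23(n) = ln n / ln 23 and log_22(n) = ln n / ln 22. The ratio is (ln n / ln 23) · (ln 22 / ln n) = ln 22 / ln 23, a constant independent of n. So the limit is ln 22 / ln 23 = log_23(22).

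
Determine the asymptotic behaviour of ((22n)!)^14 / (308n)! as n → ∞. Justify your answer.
((22n)!)^14/(308n)! ~ ((2π·22n)^(13/2) / sqrt(14)) · 14^(−14·22n)  →  0

Write N = 22n. Stirling: N! ~ sqrt(2π N)(N/e)^N and (14N)! ~ sqrt(2π·14N)·(14N/e)^(14N).
  (N!)^14/(14N)! ~ (2π N)^(14/2) (N/e)^(14N) / [sqrt(2π·14N) (14N/e)^(14N)]
     = (2π N)^(14/2) / sqrt(2π·14N) · (N/(14N))^(14N)
     = (2π N)^((14−1)/2) / sqrt(14) · 14^(−14N).
Since 14^14 > 1, the factor 14^(−14N) decays exponentially, so the ratio → 0. Substituting N = 22n gives the stated form.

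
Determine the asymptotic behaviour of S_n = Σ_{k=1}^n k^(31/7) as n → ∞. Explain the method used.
S_n ~ (7/38) · n^(38/7)

Integral comparison: Σ_{k=1}^n k^(31/7) = ∫_0^n x^(31/7) dx + O(n^(31/7)). The integral is n^(1 + 31/7) / (1 + 31/7) = n^((31+7)/7) / ((31+7)/7) = (7/38) · n^(38/7).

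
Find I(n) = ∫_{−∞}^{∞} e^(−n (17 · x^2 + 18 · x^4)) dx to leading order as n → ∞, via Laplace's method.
I(n) ~ sqrt(π/(17n))

φ(x) = 17 · x^2 + 18 · x^4 has its unique global minimum at x* = 0 (since φ'(x) = 34x + 72x^3 = 0 only at x = 0 for real x with both coefficients positive, and φ → ∞ as |x| → ∞). At x* = 0, φ(0) = 0 and φ''(0) = 34. Laplace's method then gives
  I(n) ~ sqrt(2π / (n · φ''(0))) · e^(−n φ(0)) = sqrt(2π / (34n)) = sqrt(π/(17n)).
The 18 · x^4 term contributes only at subleading order (an O(1/n) relative correction).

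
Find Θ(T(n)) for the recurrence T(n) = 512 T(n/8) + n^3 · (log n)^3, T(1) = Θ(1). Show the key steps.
T(n) = Θ(n^3 · (log n)^4)

Here log_8 512 = 3 and f(n) = n^3 · (log n)^3 = Θ(n^(log_8 512) · (log n)^3). This is the extended Case 2 of the master theorem (f matches the critical exponent up to log factors), giving T(n) = Θ(n^(log_8 512) · (log n)^(3+1)) = Θ(n^3 · (log n)^4).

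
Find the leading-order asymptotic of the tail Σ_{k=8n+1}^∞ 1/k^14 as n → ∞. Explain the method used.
Σ_{k>8n} 1/k^14 ~ 1/(13 · (8n)^13)

Compare to the integral: ∫_{8n}^∞ x^(−14) dx = [−x^(−13)/13]_{8n}^∞ = 1/((14−1)·(8n)^13). Euler-Maclaurin then gives
  Σ_{k>8n} 1/k^14 = ∫_{8n}^∞ dx/x^14 − 1/(2·(8n)^14) + O(1/(8n)^15).
(Equivalently this is ζ(14) − Σ_{k≤8n} 1/k^14.)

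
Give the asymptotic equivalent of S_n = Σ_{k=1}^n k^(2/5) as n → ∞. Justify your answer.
S_n ~ (5/7) · n^(7/5)

Integral comparison: Σ_{k=1}^n k^(2/5) = ∫_0^n x^(2/5) dx + O(n^(2/5)). The integral is n^(1 + 2/5) / (1 + 2/5) = n^((2+5)/5) / ((2+5)/5) = (5/7) · n^(7/5).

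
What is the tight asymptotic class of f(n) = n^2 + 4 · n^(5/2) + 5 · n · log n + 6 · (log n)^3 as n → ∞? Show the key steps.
f(n) ∈ Θ(n^(5/2))

Compare the terms by growth order. For large n, n^a · (log n)^b dominates n^a' · (log n)^b' iff a > a', or (a = a' and b > b'). Ranking the 4 terms shows the dominant one is 4 · n^(5/2). Hence f(n) ∈ Θ(n^(5/2)).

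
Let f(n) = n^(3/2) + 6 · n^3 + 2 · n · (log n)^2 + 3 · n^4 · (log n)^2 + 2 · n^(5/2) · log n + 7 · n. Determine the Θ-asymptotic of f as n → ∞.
f(n) ∈ Θ(n^4 · (log n)^2)

Compare the terms by growth order. For large n, n^a · (log n)^b dominates n^a' · (log n)^b' iff a > a', or (a = a' and b > b'). Ranking the 6 terms shows the dominant one is 3 · n^4 · (log n)^2. Hence f(n) ∈ Θ(n^4 · (log n)^2).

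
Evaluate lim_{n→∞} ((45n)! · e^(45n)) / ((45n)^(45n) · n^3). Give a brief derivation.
lim = 0

Stirling: (45n)! ~ sqrt(2π·45n) · (45n/e)^(45n). Hence
  (45n)! · e^(45n) / (45n)^(45n) ~ sqrt(2π·45n).
Dividing by n^3: sqrt(2π·45n) / n^3 = sqrt(2π·45) · n^((1−6)/2), so the expression behaves like sqrt(2π·45) · n^((1−6)/2) → 0.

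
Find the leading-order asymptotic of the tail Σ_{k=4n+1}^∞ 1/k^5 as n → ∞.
Σ_{k>4n} 1/k^5 ~ 1/(4 · (4n)^4)

Compare to the integral: ∫_{4n}^∞ x^(−5) dx = [−x^(−4)/4]_{4n}^∞ = 1/((5−1)·(4n)^4). Euler-Maclaurin then gives
  Σ_{k>4n} 1/k^5 = ∫_{4n}^∞ dx/x^5 − 1/(2·(4n)^5) + O(1/(4n)^6).
(Equivalently this is ζ(5) − Σ_{k≤4n} 1/k^5.)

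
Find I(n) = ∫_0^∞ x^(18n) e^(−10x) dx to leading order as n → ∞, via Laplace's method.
I(n) ~ (sqrt(2π·18n) / 10) · (18n/(10e))^(18n)

Write the integrand as exp(18n ln x − 10x) and set f(x) = 18n ln x − 10x. Then f'(x) = 18n/x − 10 = 0 at x* = 18n/10, and f''(x*) = −18n/x*^2 = −10^2/(18n). Laplace's method (interior maximum) gives
  I(n) ~ e^(f(x*)) · sqrt(2π / |f''(x*)|)
        = exp(18n ln(18n/10) − 18n) · sqrt(2π · 18n / 10^2)
        = (18n/10)^(18n) e^(−18n) · sqrt(2π·18n) / 10
        = (sqrt(2π·18n) / 10) · (18n/(10e))^(18n).
This matches Γ(18n+1)/10^(18n+1) with Stirling applied to Γ.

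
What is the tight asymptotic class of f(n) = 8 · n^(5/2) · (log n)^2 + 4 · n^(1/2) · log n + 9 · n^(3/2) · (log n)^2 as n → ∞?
f(n) ∈ Θ(n^(5/2) · (log n)^2)

Compare the terms by growth order. For large n, n^a · (log n)^b dominates n^a' · (log n)^b' iff a > a', or (a = a' and b > b'). Ranking the 3 terms shows the dominant one is 8 · n^(5/2) · (log n)^2. Hence f(n) ∈ Θ(n^(5/2) · (log n)^2).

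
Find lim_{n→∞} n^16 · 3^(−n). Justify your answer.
lim = 0

Exponentials with base > 1 dominate every fixed polynomial: for any fixed c, n^c / 3^n → 0 as n → ∞ (e.g. by the ratio test, or by writing 3^n = e^(n ln 3) and noting e^(n ln 3) / n^c → ∞). Hence n^16 · 3^(−n) = n^16 / 3^n → 0.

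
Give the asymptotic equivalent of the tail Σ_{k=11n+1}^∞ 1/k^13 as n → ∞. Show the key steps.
Σ_{k>11n} 1/k^13 ~ 1/(12 · (11n)^12)

Compare to the integral: ∫_{11n}^∞ x^(−13) dx = [−x^(−12)/12]_{11n}^∞ = 1/((13−1)·(11n)^12). Euler-Maclaurin then gives
  Σ_{k>11n} 1/k^13 = ∫_{11n}^∞ dx/x^13 − 1/(2·(11n)^13) + O(1/(11n)^14).
(Equivalently this is ζ(13) − Σ_{k≤11n} 1/k^13.)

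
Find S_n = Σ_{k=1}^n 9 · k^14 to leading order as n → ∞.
S_n ~ 3 · n^15 / 5

By integral comparison (Euler-Maclaurin), Σ_{k=1}^n 9 · k^14 = 9 · ∫_0^n x^14 dx + O(n^14) = 9 · n^15/15 = 3 · n^15 / 5 + O(n^14). (Equivalently, Faulhaber's formula gives the same leading term.)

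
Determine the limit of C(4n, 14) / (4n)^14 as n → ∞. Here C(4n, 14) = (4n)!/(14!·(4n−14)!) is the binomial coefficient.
lim = 1/14! = 1/87178291200

With N = 4n → ∞: C(N, 14) / N^14 = [N(N−1)…(N−13)] / (14! · N^14) = (1/14!) · 1 · (1 − 1/(4n)) · … · (1 − 13/(4n)). Each factor → 1 as N → ∞, so the limit is 1/14! = 1/87178291200.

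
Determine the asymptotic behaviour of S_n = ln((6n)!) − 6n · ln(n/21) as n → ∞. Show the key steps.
S_n ~ 6n · (ln 126 − 1) + O(ln n)

Stirling: ln((6n)!) = 6n ln(6n) − 6n + O(ln n).
  S_n = 6n ln(6n) − 6n − 6n ln(n/21) + O(ln n)
      = 6n ln(6n) − 6n ln n + 6n ln 21 − 6n + O(ln n)
      = 6n ln 6 + 6n ln 21 − 6n + O(ln n)
      = 6n (ln 126 − 1) + O(ln n).
Numerically ln(126) − 1 ≈ 3.8363.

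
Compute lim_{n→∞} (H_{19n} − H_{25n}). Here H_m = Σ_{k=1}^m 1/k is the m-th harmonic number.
lim = ln(19/25)

Euler-Maclaurin gives H_m = ln m + γ + 1/(2m) + O(1/m^2). The γ and O(1/m) terms cancel in the difference:
  H_{19n} − H_{25n} = ln(19n) − ln(25n) + O(1/n) = ln(19/25) + O(1/n).
Hence the limit is ln(19/25).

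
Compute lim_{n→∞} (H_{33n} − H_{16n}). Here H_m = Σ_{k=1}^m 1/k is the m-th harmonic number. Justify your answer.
lim = ln(33/16)

Euler-Maclaurin gives H_m = ln m + γ + 1/(2m) + O(1/m^2). The γ and O(1/m) terms cancel in the difference:
  H_{33n} − H_{16n} = ln(33n) − ln(16n) + O(1/n) = ln(33/16) + O(1/n).
Hence the limit is ln(33/16).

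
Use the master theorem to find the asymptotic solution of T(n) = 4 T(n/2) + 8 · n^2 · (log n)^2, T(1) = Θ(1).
T(n) = Θ(n^2 · (log n)^3)

Here log_2 4 = 2 and f(n) = 8 · n^2 · (log n)^2 = Θ(n^(log_2 4) · (log n)^2). This is the extended Case 2 of the master theorem (f matches the critical exponent up to log factors), giving T(n) = Θ(n^(log_2 4) · (log n)^(2+1)) = Θ(n^2 · (log n)^3).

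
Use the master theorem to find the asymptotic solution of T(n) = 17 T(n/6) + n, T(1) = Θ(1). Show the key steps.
T(n) = Θ(n^(log_6 17))

Master theorem: compare f(n) = n to n^(log_6 17) where log_6 17 ≈ 1.581. Since 1 < log_6 17, we have f(n) = O(n^(log_6 17 − ε)) for some ε > 0 — Case 1. Hence T(n) = Θ(n^(log_6 17)).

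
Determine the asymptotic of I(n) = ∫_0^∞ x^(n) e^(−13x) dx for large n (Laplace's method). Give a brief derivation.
I(n) ~ (sqrt(2π·n) / 13) · (n/(13e))^(n)

Write the integrand as exp(n ln x − 13x) and set f(x) = n ln x − 13x. Then f'(x) = n/x − 13 = 0 at x* = n/13, and f''(x*) = −n/x*^2 = −13^2/(n). Laplace's method (interior maximum) gives
  I(n) ~ e^(f(x*)) · sqrt(2π / |f''(x*)|)
        = exp(n ln(n/13) − n) · sqrt(2π · n / 13^2)
        = (n/13)^(n) e^(−n) · sqrt(2π·n) / 13
        = (sqrt(2π·n) / 13) · (n/(13e))^(n).
This matches Γ(n+1)/13^(n+1) with Stirling applied to Γ.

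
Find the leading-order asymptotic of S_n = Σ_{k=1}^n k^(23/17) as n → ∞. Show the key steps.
S_n ~ (17/40) · n^(40/17)

Integral comparison: Σ_{k=1}^n k^(23/17) = ∫_0^n x^(23/17) dx + O(n^(23/17)). The integral is n^(1 + 23/17) / (1 + 23/17) = n^((23+17)/17) / ((23+17)/17) = (17/40) · n^(40/17).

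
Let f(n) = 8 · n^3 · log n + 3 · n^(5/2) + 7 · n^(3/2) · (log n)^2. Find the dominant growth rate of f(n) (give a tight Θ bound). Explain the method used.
f(n) ∈ Θ(n^3 · log n)

Compare the terms by growth order. For large n, n^a · (log n)^b dominates n^a' · (log n)^b' iff a > a', or (a = a' and b > b'). Ranking the 3 terms shows the dominant one is 8 · n^3 · log n. Hence f(n) ∈ Θ(n^3 · log n).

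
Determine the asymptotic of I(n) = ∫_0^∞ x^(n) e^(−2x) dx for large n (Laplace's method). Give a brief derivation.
I(n) ~ (sqrt(2π·n) / 2) · (n/(2e))^(n)

Write the integrand as exp(n ln x − 2x) and set f(x) = n ln x − 2x. Then f'(x) = n/x − 2 = 0 at x* = n/2, and f''(x*) = −n/x*^2 = −2^2/(n). Laplace's method (interior maximum) gives
  I(n) ~ e^(f(x*)) · sqrt(2π / |f''(x*)|)
        = exp(n ln(n/2) − n) · sqrt(2π · n / 2^2)
        = (n/2)^(n) e^(−n) · sqrt(2π·n) / 2
        = (sqrt(2π·n) / 2) · (n/(2e))^(n).
This matches Γ(n+1)/2^(n+1) with Stirling applied to Γ.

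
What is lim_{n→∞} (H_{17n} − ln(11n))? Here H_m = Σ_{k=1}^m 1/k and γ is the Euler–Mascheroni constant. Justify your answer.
lim = ln(17/11) + γ

By Euler-Maclaurin, H_m = ln m + γ + O(1/m). So
  H_{17n} − ln(11n) = ln(17n) + γ − ln(11n) + O(1/n)
                       = ln(17/11) + γ + O(1/n).
Hence the limit is ln(17/11) + γ.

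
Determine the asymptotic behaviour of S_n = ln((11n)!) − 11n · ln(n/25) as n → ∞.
S_n ~ 11n · (ln 275 − 1) + O(ln n)

Stirling: ln((11n)!) = 11n ln(11n) − 11n + O(ln n).
  S_n = 11n ln(11n) − 11n − 11n ln(n/25) + O(ln n)
      = 11n ln(11n) − 11n ln n + 11n ln 25 − 11n + O(ln n)
      = 11n ln 11 + 11n ln 25 − 11n + O(ln n)
      = 11n (ln 275 − 1) + O(ln n).
Numerically ln(275) − 1 ≈ 4.6168.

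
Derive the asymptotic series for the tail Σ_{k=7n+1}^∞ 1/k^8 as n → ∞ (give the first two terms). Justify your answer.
Σ_{k>7n} 1/k^8 = 1/(7 · (7n)^7) − 1/(2 · (7n)^8) + O(1/(7n)^9)

Compare to the integral: ∫_{7n}^∞ x^(−8) dx = [−x^(−7)/7]_{7n}^∞ = 1/((8−1)·(7n)^7). The Euler-Maclaurin correction adds −f(7n)/2 = −1/(2·(7n)^8). Euler-Maclaurin then gives
  Σ_{k>7n} 1/k^8 = ∫_{7n}^∞ dx/x^8 − 1/(2·(7n)^8) + O(1/(7n)^9).
(Equivalently this is ζ(8) − Σ_{k≤7n} 1/k^8.)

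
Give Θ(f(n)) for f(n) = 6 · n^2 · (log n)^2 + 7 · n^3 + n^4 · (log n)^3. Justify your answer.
f(n) ∈ Θ(n^4 · (log n)^3)

Compare the terms by growth order. For large n, n^a · (log n)^b dominates n^a' · (log n)^b' iff a > a', or (a = a' and b > b'). Ranking the 3 terms shows the dominant one is n^4 · (log n)^3. Hence f(n) ∈ Θ(n^4 · (log n)^3).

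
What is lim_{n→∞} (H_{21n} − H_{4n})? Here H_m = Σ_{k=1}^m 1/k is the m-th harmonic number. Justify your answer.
lim = ln(21/4)

Euler-Maclaurin gives H_m = ln m + γ + 1/(2m) + O(1/m^2). The γ and O(1/m) terms cancel in the difference:
  H_{21n} − H_{4n} = ln(21n) − ln(4n) + O(1/n) = ln(21/4) + O(1/n).
Hence the limit is ln(21/4).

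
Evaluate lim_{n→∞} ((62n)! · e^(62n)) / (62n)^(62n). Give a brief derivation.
lim = ∞

Stirling: (62n)! ~ sqrt(2π·62n) · (62n/e)^(62n). Hence
  (62n)! · e^(62n) / (62n)^(62n) ~ sqrt(2π·62n) = sqrt(2π·62) · sqrt(n) → ∞.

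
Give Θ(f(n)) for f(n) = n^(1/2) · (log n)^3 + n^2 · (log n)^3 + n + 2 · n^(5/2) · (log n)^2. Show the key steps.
f(n) ∈ Θ(n^(5/2) · (log n)^2)

Compare the terms by growth order. For large n, n^a · (log n)^b dominates n^a' · (log n)^b' iff a > a', or (a = a' and b > b'). Ranking the 4 terms shows the dominant one is 2 · n^(5/2) · (log n)^2. Hence f(n) ∈ Θ(n^(5/2) · (log n)^2).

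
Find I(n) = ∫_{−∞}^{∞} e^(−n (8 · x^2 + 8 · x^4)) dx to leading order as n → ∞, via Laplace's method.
I(n) ~ sqrt(π/(8n))

φ(x) = 8 · x^2 + 8 · x^4 has its unique global minimum at x* = 0 (since φ'(x) = 16x + 32x^3 = 0 only at x = 0 for real x with both coefficients positive, and φ → ∞ as |x| → ∞). At x* = 0, φ(0) = 0 and φ''(0) = 16. Laplace's method then gives
  I(n) ~ sqrt(2π / (n · φ''(0))) · e^(−n φ(0)) = sqrt(2π / (16n)) = sqrt(π/(8n)).
The 8 · x^4 term contributes only at subleading order (an O(1/n) relative correction).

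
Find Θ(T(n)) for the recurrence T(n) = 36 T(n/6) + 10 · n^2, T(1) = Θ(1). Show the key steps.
T(n) = Θ(n^2 log n)

log_6 36 = 2, and f(n) = 10 · n^2 = Θ(n^(log_6 36)). This is Case 2 of the master theorem: T(n) = Θ(f(n) · log n) = Θ(n^2 log n).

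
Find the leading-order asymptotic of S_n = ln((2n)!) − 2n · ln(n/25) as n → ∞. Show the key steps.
S_n ~ 2n · (ln 50 − 1) + O(ln n)

Stirling: ln((2n)!) = 2n ln(2n) − 2n + O(ln n).
  S_n = 2n ln(2n) − 2n − 2n ln(n/25) + O(ln n)
      = 2n ln(2n) − 2n ln n + 2n ln 25 − 2n + O(ln n)
      = 2n ln 2 + 2n ln 25 − 2n + O(ln n)
      = 2n (ln 50 − 1) + O(ln n).
Numerically ln(50) − 1 ≈ 2.9120.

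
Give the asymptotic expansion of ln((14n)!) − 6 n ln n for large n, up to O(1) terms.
ln((14n)!) − 6 n ln n = 8 n ln n + 14(ln 14 − 1) n + (1/2) ln(2π·14n) + O(1/n)

Stirling: ln((14n)!) = 14n ln(14n) − 14n + (1/2) ln(2π·14n) + O(1/n).
Expand 14n ln(14n) = 14n (ln n + ln 14) = 14n ln n + 14n ln 14.
Subtract 6n ln n: leading term is (14 − 6) n ln n = 8 n ln n. The next term is 14n ln 14 − 14n = 14(ln 14 − 1) n. Then the (1/2) ln(2π·14n) correction.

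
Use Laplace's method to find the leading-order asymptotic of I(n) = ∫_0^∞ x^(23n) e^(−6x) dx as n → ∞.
I(n) ~ (sqrt(2π·23n) / 6) · (23n/(6e))^(23n)

Write the integrand as exp(23n ln x − 6x) and set f(x) = 23n ln x − 6x. Then f'(x) = 23n/x − 6 = 0 at x* = 23n/6, and f''(x*) = −23n/x*^2 = −6^2/(23n). Laplace's method (interior maximum) gives
  I(n) ~ e^(f(x*)) · sqrt(2π / |f''(x*)|)
        = exp(23n ln(23n/6) − 23n) · sqrt(2π · 23n / 6^2)
        = (23n/6)^(23n) e^(−23n) · sqrt(2π·23n) / 6
        = (sqrt(2π·23n) / 6) · (23n/(6e))^(23n).
This matches Γ(23n+1)/6^(23n+1) with Stirling applied to Γ.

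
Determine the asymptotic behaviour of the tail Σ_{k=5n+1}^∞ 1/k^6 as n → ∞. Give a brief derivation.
Σ_{k>5n} 1/k^6 ~ 1/(5 · (5n)^5)

Compare to the integral: ∫_{5n}^∞ x^(−6) dx = [−x^(−5)/5]_{5n}^∞ = 1/((6−1)·(5n)^5). Euler-Maclaurin then gives
  Σ_{k>5n} 1/k^6 = ∫_{5n}^∞ dx/x^6 − 1/(2·(5n)^6) + O(1/(5n)^7).
(Equivalently this is ζ(6) − Σ_{k≤5n} 1/k^6.)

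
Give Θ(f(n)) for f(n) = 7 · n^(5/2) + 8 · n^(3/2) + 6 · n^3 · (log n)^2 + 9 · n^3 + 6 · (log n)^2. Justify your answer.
f(n) ∈ Θ(n^3 · (log n)^2)

Compare the terms by growth order. For large n, n^a · (log n)^b dominates n^a' · (log n)^b' iff a > a', or (a = a' and b > b'). Ranking the 5 terms shows the dominant one is 6 · n^3 · (log n)^2. Hence f(n) ∈ Θ(n^3 · (log n)^2).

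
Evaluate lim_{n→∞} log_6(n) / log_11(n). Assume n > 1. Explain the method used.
lim = ln(11) / ln(6) = log_6(11)

Change of base: log_6(n) = ln n / ln 6 and log_11(n) = ln n / ln 11. The ratio is (ln n / ln 6) · (ln 11 / ln n) = ln 11 / ln 6, a constant independent of n. So the limit is ln 11 / ln 6 = log_6(11).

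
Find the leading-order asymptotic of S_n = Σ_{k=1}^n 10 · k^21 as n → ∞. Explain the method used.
S_n ~ 5 · n^22 / 11

By integral comparison (Euler-Maclaurin), Σ_{k=1}^n 10 · k^21 = 10 · ∫_0^n x^21 dx + O(n^21) = 10 · n^22/22 = 5 · n^22 / 11 + O(n^21). (Equivalently, Faulhaber's formula gives the same leading term.)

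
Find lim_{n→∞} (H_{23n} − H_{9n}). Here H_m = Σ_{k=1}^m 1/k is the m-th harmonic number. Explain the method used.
lim = ln(23/9)

Euler-Maclaurin gives H_m = ln m + γ + 1/(2m) + O(1/m^2). The γ and O(1/m) terms cancel in the difference:
  H_{23n} − H_{9n} = ln(23n) − ln(9n) + O(1/n) = ln(23/9) + O(1/n).
Hence the limit is ln(23/9).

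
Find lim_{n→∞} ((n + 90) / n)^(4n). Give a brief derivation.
lim = e^360

Rewrite as (1 + 90/n)^(4n). By the standard limit (1 + x/n)^n → e^x, we have (1 + 90/n)^n → e^90, and raising to the 4th power gives e^360.
More precisely, ln[(1 + 90/n)^(4n)] = 4n · ln(1 + 90/n) = 4n · (90/n + O(1/n^2)) = 360 + O(1/n) → 360.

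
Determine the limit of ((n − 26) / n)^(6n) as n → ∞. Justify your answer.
lim = e^(−156)

Rewrite as (1 − 26/n)^(6n). By the standard limit (1 + x/n)^n → e^x, we have (1 − 26/n)^n → e^(−26), and raising to the 6th power gives e^(−156).
More precisely, ln[(1 − 26/n)^(6n)] = 6n · ln(1 − 26/n) = 6n · (-26/n + O(1/n^2)) = -156 + O(1/n) → -156.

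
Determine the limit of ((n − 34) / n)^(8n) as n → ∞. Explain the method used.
lim = e^(−272)

Rewrite as (1 − 34/n)^(8n). By the standard limit (1 + x/n)^n → e^x, we have (1 − 34/n)^n → e^(−34), and raising to the 8th power gives e^(−272).
More precisely, ln[(1 − 34/n)^(8n)] = 8n · ln(1 − 34/n) = 8n · (-34/n + O(1/n^2)) = -272 + O(1/n) → -272.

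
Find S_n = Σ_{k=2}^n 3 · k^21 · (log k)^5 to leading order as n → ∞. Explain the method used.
S_n ~ 3 · n^22 · (log n)^5 / 22

By integral comparison, S_n = ∫_1^n 3 · x^21 · (log x)^5 dx + O(n^21 · (log n)^5). For the integral, the leading term of ∫_1^n x^21 (log x)^5 dx is n^22/22 · (log n)^5 (by repeated integration by parts; each step lowers the log-exponent and produces a relatively O(1/log n) correction). Hence S_n ~ 3 · n^22 · (log n)^5 / 22.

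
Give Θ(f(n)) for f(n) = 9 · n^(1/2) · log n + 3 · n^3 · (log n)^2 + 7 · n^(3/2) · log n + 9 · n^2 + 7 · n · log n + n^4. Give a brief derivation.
f(n) ∈ Θ(n^4)

Compare the terms by growth order. For large n, n^a · (log n)^b dominates n^a' · (log n)^b' iff a > a', or (a = a' and b > b'). Ranking the 6 terms shows the dominant one is n^4. Hence f(n) ∈ Θ(n^4).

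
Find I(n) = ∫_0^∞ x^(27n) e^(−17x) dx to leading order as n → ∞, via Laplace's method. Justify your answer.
I(n) ~ (sqrt(2π·27n) / 17) · (27n/(17e))^(27n)

Write the integrand as exp(27n ln x − 17x) and set f(x) = 27n ln x − 17x. Then f'(x) = 27n/x − 17 = 0 at x* = 27n/17, and f''(x*) = −27n/x*^2 = −17^2/(27n). Laplace's method (interior maximum) gives
  I(n) ~ e^(f(x*)) · sqrt(2π / |f''(x*)|)
        = exp(27n ln(27n/17) − 27n) · sqrt(2π · 27n / 17^2)
        = (27n/17)^(27n) e^(−27n) · sqrt(2π·27n) / 17
        = (sqrt(2π·27n) / 17) · (27n/(17e))^(27n).
This matches Γ(27n+1)/17^(27n+1) with Stirling applied to Γ.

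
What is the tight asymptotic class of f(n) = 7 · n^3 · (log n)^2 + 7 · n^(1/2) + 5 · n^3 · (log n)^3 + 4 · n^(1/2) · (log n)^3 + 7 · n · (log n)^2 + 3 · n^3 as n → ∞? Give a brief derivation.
f(n) ∈ Θ(n^3 · (log n)^3)

Compare the terms by growth order. For large n, n^a · (log n)^b dominates n^a' · (log n)^b' iff a > a', or (a = a' and b > b'). Ranking the 6 terms shows the dominant one is 5 · n^3 · (log n)^3. Hence f(n) ∈ Θ(n^3 · (log n)^3).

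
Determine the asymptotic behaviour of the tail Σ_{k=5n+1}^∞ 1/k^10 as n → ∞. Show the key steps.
Σ_{k>5n} 1/k^10 ~ 1/(9 · (5n)^9)

Compare to the integral: ∫_{5n}^∞ x^(−10) dx = [−x^(−9)/9]_{5n}^∞ = 1/((10−1)·(5n)^9). Euler-Maclaurin then gives
  Σ_{k>5n} 1/k^10 = ∫_{5n}^∞ dx/x^10 − 1/(2·(5n)^10) + O(1/(5n)^11).
(Equivalently this is ζ(10) − Σ_{k≤5n} 1/k^10.)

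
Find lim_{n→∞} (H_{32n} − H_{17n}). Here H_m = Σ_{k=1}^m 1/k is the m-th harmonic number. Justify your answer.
lim = ln(32/17)

Euler-Maclaurin gives H_m = ln m + γ + 1/(2m) + O(1/m^2). The γ and O(1/m) terms cancel in the difference:
  H_{32n} − H_{17n} = ln(32n) − ln(17n) + O(1/n) = ln(32/17) + O(1/n).
Hence the limit is ln(32/17).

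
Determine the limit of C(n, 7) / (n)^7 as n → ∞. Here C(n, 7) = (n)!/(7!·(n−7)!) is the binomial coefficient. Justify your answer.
lim = 1/7! = 1/5040

With N = n → ∞: C(N, 7) / N^7 = [N(N−1)…(N−6)] / (7! · N^7) = (1/7!) · 1 · (1 − 1/n) · … · (1 − 6/n). Each factor → 1 as N → ∞, so the limit is 1/7! = 1/5040.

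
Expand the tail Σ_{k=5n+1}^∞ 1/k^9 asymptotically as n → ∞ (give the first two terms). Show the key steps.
Σ_{k>5n} 1/k^9 = 1/(8 · (5n)^8) − 1/(2 · (5n)^9) + O(1/(5n)^10)

Compare to the integral: ∫_{5n}^∞ x^(−9) dx = [−x^(−8)/8]_{5n}^∞ = 1/((9−1)·(5n)^8). The Euler-Maclaurin correction adds −f(5n)/2 = −1/(2·(5n)^9). Euler-Maclaurin then gives
  Σ_{k>5n} 1/k^9 = ∫_{5n}^∞ dx/x^9 − 1/(2·(5n)^9) + O(1/(5n)^10).
(Equivalently this is ζ(9) − Σ_{k≤5n} 1/k^9.)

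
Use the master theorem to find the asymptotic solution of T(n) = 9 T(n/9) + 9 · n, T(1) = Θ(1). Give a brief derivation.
T(n) = Θ(n log n)

log_9 9 = 1, and f(n) = 9 · n = Θ(n^(log_9 9)). This is Case 2 of the master theorem: T(n) = Θ(f(n) · log n) = Θ(n log n).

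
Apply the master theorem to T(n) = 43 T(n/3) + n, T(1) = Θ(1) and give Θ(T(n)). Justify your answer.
T(n) = Θ(n^(log_3 43))

Master theorem: compare f(n) = n to n^(log_3 43) where log_3 43 ≈ 3.424. Since 1 < log_3 43, we have f(n) = O(n^(log_3 43 − ε)) for some ε > 0 — Case 1. Hence T(n) = Θ(n^(log_3 43)).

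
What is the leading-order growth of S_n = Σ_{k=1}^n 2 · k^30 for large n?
S_n ~ 2 · n^31 / 31

By integral comparison (Euler-Maclaurin), Σ_{k=1}^n 2 · k^30 = 2 · ∫_0^n x^30 dx + O(n^30) = 2 · n^31/31 + O(n^30). (Equivalently, Faulhaber's formula gives the same leading term.)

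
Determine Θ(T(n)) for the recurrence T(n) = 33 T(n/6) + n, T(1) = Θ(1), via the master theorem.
T(n) = Θ(n^(log_6 33))

Master theorem: compare f(n) = n to n^(log_6 33) where log_6 33 ≈ 1.951. Since 1 < log_6 33, we have f(n) = O(n^(log_6 33 − ε)) for some ε > 0 — Case 1. Hence T(n) = Θ(n^(log_6 33)).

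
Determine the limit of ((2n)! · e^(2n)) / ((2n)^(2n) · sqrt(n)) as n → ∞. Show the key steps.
lim = sqrt(2π·2)

Stirling: (2n)! ~ sqrt(2π·2n) · (2n/e)^(2n). Hence
  (2n)! · e^(2n) / (2n)^(2n) ~ sqrt(2π·2n).
Dividing by sqrt(n): sqrt(2π·2n) / sqrt(n) = sqrt(2π·2) · n^((1−1)/2), so the limit is sqrt(2π·2).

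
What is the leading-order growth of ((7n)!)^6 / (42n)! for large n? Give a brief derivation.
((7n)!)^6/(42n)! ~ ((2π·7n)^(5/2) / sqrt(6)) · 6^(−6·7n)  →  0

Write N = 7n. Stirling: N! ~ sqrt(2π N)(N/e)^N and (6N)! ~ sqrt(2π·6N)·(6N/e)^(6N).
  (N!)^6/(6N)! ~ (2π N)^(6/2) (N/e)^(6N) / [sqrt(2π·6N) (6N/e)^(6N)]
     = (2π N)^(6/2) / sqrt(2π·6N) · (N/(6N))^(6N)
     = (2π N)^((6−1)/2) / sqrt(6) · 6^(−6N).
Since 6^6 > 1, the factor 6^(−6N) decays exponentially, so the ratio → 0. Substituting N = 7n gives the stated form.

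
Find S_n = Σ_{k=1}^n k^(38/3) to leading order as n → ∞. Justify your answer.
S_n ~ (3/41) · n^(41/3)

Integral comparison: Σ_{k=1}^n k^(38/3) = ∫_0^n x^(38/3) dx + O(n^(38/3)). The integral is n^(1 + 38/3) / (1 + 38/3) = n^((38+3)/3) / ((38+3)/3) = (3/41) · n^(41/3).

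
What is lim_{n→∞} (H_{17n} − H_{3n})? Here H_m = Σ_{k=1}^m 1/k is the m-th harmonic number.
lim = ln(17/3)

Euler-Maclaurin gives H_m = ln m + γ + 1/(2m) + O(1/m^2). The γ and O(1/m) terms cancel in the difference:
  H_{17n} − H_{3n} = ln(17n) − ln(3n) + O(1/n) = ln(17/3) + O(1/n).
Hence the limit is ln(17/3).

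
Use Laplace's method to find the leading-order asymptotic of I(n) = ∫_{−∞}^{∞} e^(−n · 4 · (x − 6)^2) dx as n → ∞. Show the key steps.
I(n) = sqrt(π/(4n))

Here φ(x) = 4 · (x − 6)^2 has its unique minimum at x* = 6 with φ(x*) = 0 and φ''(x*) = 8. Laplace's method gives
  I(n) ~ e^(−n φ(x*)) · sqrt(2π / (n · φ''(x*))) = sqrt(2π / (8n)) = sqrt(π/(4n)).
This is exact: substituting u = (x − 6)·sqrt(4n) gives I(n) = (1/sqrt(4n)) ∫_{−∞}^{∞} e^(−u^2) du = sqrt(π/(4n)).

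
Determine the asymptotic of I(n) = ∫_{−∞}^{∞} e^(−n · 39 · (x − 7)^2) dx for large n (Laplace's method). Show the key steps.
I(n) = sqrt(π/(39n))

Here φ(x) = 39 · (x − 7)^2 has its unique minimum at x* = 7 with φ(x*) = 0 and φ''(x*) = 78. Laplace's method gives
  I(n) ~ e^(−n φ(x*)) · sqrt(2π / (n · φ''(x*))) = sqrt(2π / (78n)) = sqrt(π/(39n)).
This is exact: substituting u = (x − 7)·sqrt(39n) gives I(n) = (1/sqrt(39n)) ∫_{−∞}^{∞} e^(−u^2) du = sqrt(π/(39n)).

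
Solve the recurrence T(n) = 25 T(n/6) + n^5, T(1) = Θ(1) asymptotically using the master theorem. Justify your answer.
T(n) = Θ(n^5)

log_6 25 ≈ 1.796. f(n) = n^5 dominates n^(log_6 25) since 5 > 1.796, and the regularity condition a·f(n/b) = 25·(n/6)^5 = (25/7776)·n^5 ≤ c·f(n) holds with c = 25/7776 ≈ 0.00322 < 1. So this is Case 3: T(n) = Θ(f(n)) = Θ(n^5).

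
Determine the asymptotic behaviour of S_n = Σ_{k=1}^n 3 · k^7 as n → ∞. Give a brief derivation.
S_n ~ 3 · n^8 / 8

By integral comparison (Euler-Maclaurin), Σ_{k=1}^n 3 · k^7 = 3 · ∫_0^n x^7 dx + O(n^7) = 3 · n^8/8 + O(n^7). (Equivalently, Faulhaber's formula gives the same leading term.)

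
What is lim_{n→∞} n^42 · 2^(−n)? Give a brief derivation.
lim = 0

Exponentials with base > 1 dominate every fixed polynomial: for any fixed c, n^c / 2^n → 0 as n → ∞ (e.g. by the ratio test, or by writing 2^n = e^(n ln 2) and noting e^(n ln 2) / n^c → ∞). Hence n^42 · 2^(−n) = n^42 / 2^n → 0.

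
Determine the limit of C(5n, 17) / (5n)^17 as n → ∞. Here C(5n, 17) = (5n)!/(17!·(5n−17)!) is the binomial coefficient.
lim = 1/17! = 1/355687428096000

With N = 5n → ∞: C(N, 17) / N^17 = [N(N−1)…(N−16)] / (17! · N^17) = (1/17!) · 1 · (1 − 1/(5n)) · … · (1 − 16/(5n)). Each factor → 1 as N → ∞, so the limit is 1/17! = 1/355687428096000.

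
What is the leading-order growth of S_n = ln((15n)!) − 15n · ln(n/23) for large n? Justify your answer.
S_n ~ 15n · (ln 345 − 1) + O(ln n)

Stirling: ln((15n)!) = 15n ln(15n) − 15n + O(ln n).
  S_n = 15n ln(15n) − 15n − 15n ln(n/23) + O(ln n)
      = 15n ln(15n) − 15n ln n + 15n ln 23 − 15n + O(ln n)
      = 15n ln 15 + 15n ln 23 − 15n + O(ln n)
      = 15n (ln 345 − 1) + O(ln n).
Numerically ln(345) − 1 ≈ 4.8435.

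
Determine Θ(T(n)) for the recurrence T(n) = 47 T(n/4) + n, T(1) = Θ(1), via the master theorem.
T(n) = Θ(n^(log_4 47))

Master theorem: compare f(n) = n to n^(log_4 47) where log_4 47 ≈ 2.777. Since 1 < log_4 47, we have f(n) = O(n^(log_4 47 − ε)) for some ε > 0 — Case 1. Hence T(n) = Θ(n^(log_4 47)).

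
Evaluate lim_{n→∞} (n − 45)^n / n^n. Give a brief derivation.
lim = e^(−45)

Rewrite as (1 − 45/n)^(n). By the standard limit (1 + x/n)^n → e^x, we have (1 − 45/n)^n → e^(−45), and raising to the 1st power gives e^(−45).
More precisely, ln[(1 − 45/n)^(n)] = n · ln(1 − 45/n) = n · (-45/n + O(1/n^2)) = -45 + O(1/n) → -45.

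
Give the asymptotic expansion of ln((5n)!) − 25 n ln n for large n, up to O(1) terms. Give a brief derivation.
ln((5n)!) − 25 n ln n = −20 n ln n + 5(ln 5 − 1) n + (1/2) ln(2π·5n) + O(1/n)

Stirling: ln((5n)!) = 5n ln(5n) − 5n + (1/2) ln(2π·5n) + O(1/n).
Expand 5n ln(5n) = 5n (ln n + ln 5) = 5n ln n + 5n ln 5.
Subtract 25n ln n: leading term is (5 − 25) n ln n = −20 n ln n. The next term is 5n ln 5 − 5n = 5(ln 5 − 1) n. Then the (1/2) ln(2π·5n) correction.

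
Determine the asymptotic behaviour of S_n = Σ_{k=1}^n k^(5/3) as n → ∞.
S_n ~ (3/8) · n^(8/3)

Integral comparison: Σ_{k=1}^n k^(5/3) = ∫_0^n x^(5/3) dx + O(n^(5/3)). The integral is n^(1 + 5/3) / (1 + 5/3) = n^((5+3)/3) / ((5+3)/3) = (3/8) · n^(8/3).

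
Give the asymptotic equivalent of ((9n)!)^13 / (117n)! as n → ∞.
((9n)!)^13/(117n)! ~ ((2π·9n)^(12/2) / sqrt(13)) · 13^(−13·9n)  →  0

Write N = 9n. Stirling: N! ~ sqrt(2π N)(N/e)^N and (13N)! ~ sqrt(2π·13N)·(13N/e)^(13N).
  (N!)^13/(13N)! ~ (2π N)^(13/2) (N/e)^(13N) / [sqrt(2π·13N) (13N/e)^(13N)]
     = (2π N)^(13/2) / sqrt(2π·13N) · (N/(13N))^(13N)
     = (2π N)^((13−1)/2) / sqrt(13) · 13^(−13N).
Since 13^13 > 1, the factor 13^(−13N) decays exponentially, so the ratio → 0. Substituting N = 9n gives the stated form.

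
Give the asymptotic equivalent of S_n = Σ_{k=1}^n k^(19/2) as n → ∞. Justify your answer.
S_n ~ (2/21) · n^(21/2)

Integral comparison: Σ_{k=1}^n k^(19/2) = ∫_0^n x^(19/2) dx + O(n^(19/2)). The integral is n^(1 + 19/2) / (1 + 19/2) = n^((19+2)/2) / ((19+2)/2) = (2/21) · n^(21/2).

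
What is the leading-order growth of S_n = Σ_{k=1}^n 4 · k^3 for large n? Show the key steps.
S_n ~ n^4

By integral comparison (Euler-Maclaurin), Σ_{k=1}^n 4 · k^3 = 4 · ∫_0^n x^3 dx + O(n^3) = 4 · n^4/4 = n^4 + O(n^3). (Equivalently, Faulhaber's formula gives the same leading term.)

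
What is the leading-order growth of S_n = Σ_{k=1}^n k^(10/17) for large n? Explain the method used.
S_n ~ (17/27) · n^(27/17)

Integral comparison: Σ_{k=1}^n k^(10/17) = ∫_0^n x^(10/17) dx + O(n^(10/17)). The integral is n^(1 + 10/17) / (1 + 10/17) = n^((10+17)/17) / ((10+17)/17) = (17/27) · n^(27/17).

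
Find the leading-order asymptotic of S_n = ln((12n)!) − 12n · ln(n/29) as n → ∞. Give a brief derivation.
S_n ~ 12n · (ln 348 − 1) + O(ln n)

Stirling: ln((12n)!) = 12n ln(12n) − 12n + O(ln n).
  S_n = 12n ln(12n) − 12n − 12n ln(n/29) + O(ln n)
      = 12n ln(12n) − 12n ln n + 12n ln 29 − 12n + O(ln n)
      = 12n ln 12 + 12n ln 29 − 12n + O(ln n)
      = 12n (ln 348 − 1) + O(ln n).
Numerically ln(348) − 1 ≈ 4.8522.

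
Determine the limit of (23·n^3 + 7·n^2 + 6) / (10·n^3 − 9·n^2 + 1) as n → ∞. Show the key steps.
lim = 23/10

For large n the leading n^3 terms dominate both numerator and denominator. Dividing top and bottom by n^3, every other term tends to 0, leaving 23/10.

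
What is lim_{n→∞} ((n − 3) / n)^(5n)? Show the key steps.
lim = e^(−15)

Rewrite as (1 − 3/n)^(5n). By the standard limit (1 + x/n)^n → e^x, we have (1 − 3/n)^n → e^(−3), and raising to the 5th power gives e^(−15).
More precisely, ln[(1 − 3/n)^(5n)] = 5n · ln(1 − 3/n) = 5n · (-3/n + O(1/n^2)) = -15 + O(1/n) → -15.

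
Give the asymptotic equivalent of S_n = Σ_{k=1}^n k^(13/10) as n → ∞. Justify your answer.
S_n ~ (10/23) · n^(23/10)

Integral comparison: Σ_{k=1}^n k^(13/10) = ∫_0^n x^(13/10) dx + O(n^(13/10)). The integral is n^(1 + 13/10) / (1 + 13/10) = n^((13+10)/10) / ((13+10)/10) = (10/23) · n^(23/10).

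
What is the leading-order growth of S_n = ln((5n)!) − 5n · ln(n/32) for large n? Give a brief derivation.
S_n ~ 5n · (ln 160 − 1) + O(ln n)

Stirling: ln((5n)!) = 5n ln(5n) − 5n + O(ln n).
  S_n = 5n ln(5n) − 5n − 5n ln(n/32) + O(ln n)
      = 5n ln(5n) − 5n ln n + 5n ln 32 − 5n + O(ln n)
      = 5n ln 5 + 5n ln 32 − 5n + O(ln n)
      = 5n (ln 160 − 1) + O(ln n).
Numerically ln(160) − 1 ≈ 4.0752.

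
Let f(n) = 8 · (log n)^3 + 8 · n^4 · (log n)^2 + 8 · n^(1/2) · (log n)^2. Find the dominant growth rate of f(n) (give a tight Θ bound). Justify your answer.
f(n) ∈ Θ(n^4 · (log n)^2)

Compare the terms by growth order. For large n, n^a · (log n)^b dominates n^a' · (log n)^b' iff a > a', or (a = a' and b > b'). Ranking the 3 terms shows the dominant one is 8 · n^4 · (log n)^2. Hence f(n) ∈ Θ(n^4 · (log n)^2).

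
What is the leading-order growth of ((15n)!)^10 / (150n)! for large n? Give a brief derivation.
((15n)!)^10/(150n)! ~ ((2π·15n)^(9/2) / sqrt(10)) · 10^(−10·15n)  →  0

Write N = 15n. Stirling: N! ~ sqrt(2π N)(N/e)^N and (10N)! ~ sqrt(2π·10N)·(10N/e)^(10N).
  (N!)^10/(10N)! ~ (2π N)^(10/2) (N/e)^(10N) / [sqrt(2π·10N) (10N/e)^(10N)]
     = (2π N)^(10/2) / sqrt(2π·10N) · (N/(10N))^(10N)
     = (2π N)^((10−1)/2) / sqrt(10) · 10^(−10N).
Since 10^10 > 1, the factor 10^(−10N) decays exponentially, so the ratio → 0. Substituting N = 15n gives the stated form.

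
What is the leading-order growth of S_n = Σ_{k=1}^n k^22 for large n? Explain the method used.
S_n ~ n^23 / 23

By integral comparison (Euler-Maclaurin), Σ_{k=1}^n k^22 = ∫_0^n x^22 dx + O(n^22) = n^23/23 + O(n^22). (Equivalently, Faulhaber's formula gives the same leading term.)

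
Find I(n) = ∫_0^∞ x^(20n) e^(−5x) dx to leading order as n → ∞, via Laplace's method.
I(n) ~ (sqrt(2π·20n) / 5) · (20n/(5e))^(20n)

Write the integrand as exp(20n ln x − 5x) and set f(x) = 20n ln x − 5x. Then f'(x) = 20n/x − 5 = 0 at x* = 20n/5, and f''(x*) = −20n/x*^2 = −5^2/(20n). Laplace's method (interior maximum) gives
  I(n) ~ e^(f(x*)) · sqrt(2π / |f''(x*)|)
        = exp(20n ln(20n/5) − 20n) · sqrt(2π · 20n / 5^2)
        = (20n/5)^(20n) e^(−20n) · sqrt(2π·20n) / 5
        = (sqrt(2π·20n) / 5) · (20n/(5e))^(20n).
This matches Γ(20n+1)/5^(20n+1) with Stirling applied to Γ.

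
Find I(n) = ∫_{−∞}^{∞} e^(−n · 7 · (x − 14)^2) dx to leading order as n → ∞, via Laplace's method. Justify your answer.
I(n) = sqrt(π/(7n))

Here φ(x) = 7 · (x − 14)^2 has its unique minimum at x* = 14 with φ(x*) = 0 and φ''(x*) = 14. Laplace's method gives
  I(n) ~ e^(−n φ(x*)) · sqrt(2π / (n · φ''(x*))) = sqrt(2π / (14n)) = sqrt(π/(7n)).
This is exact: substituting u = (x − 14)·sqrt(7n) gives I(n) = (1/sqrt(7n)) ∫_{−∞}^{∞} e^(−u^2) du = sqrt(π/(7n)).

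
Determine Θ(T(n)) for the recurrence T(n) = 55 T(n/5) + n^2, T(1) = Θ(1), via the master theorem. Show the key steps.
T(n) = Θ(n^(log_5 55))

Master theorem: compare f(n) = n^2 to n^(log_5 55) where log_5 55 ≈ 2.490. Since 2 < log_5 55, we have f(n) = O(n^(log_5 55 − ε)) for some ε > 0 — Case 1. Hence T(n) = Θ(n^(log_5 55)).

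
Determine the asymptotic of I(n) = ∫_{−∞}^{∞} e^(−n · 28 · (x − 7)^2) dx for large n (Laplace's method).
I(n) = sqrt(π/(28n))

Here φ(x) = 28 · (x − 7)^2 has its unique minimum at x* = 7 with φ(x*) = 0 and φ''(x*) = 56. Laplace's method gives
  I(n) ~ e^(−n φ(x*)) · sqrt(2π / (n · φ''(x*))) = sqrt(2π / (56n)) = sqrt(π/(28n)).
This is exact: substituting u = (x − 7)·sqrt(28n) gives I(n) = (1/sqrt(28n)) ∫_{−∞}^{∞} e^(−u^2) du = sqrt(π/(28n)).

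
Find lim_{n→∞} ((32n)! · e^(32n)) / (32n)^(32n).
lim = ∞

Stirling: (32n)! ~ sqrt(2π·32n) · (32n/e)^(32n). Hence
  (32n)! · e^(32n) / (32n)^(32n) ~ sqrt(2π·32n) = sqrt(2π·32) · sqrt(n) → ∞.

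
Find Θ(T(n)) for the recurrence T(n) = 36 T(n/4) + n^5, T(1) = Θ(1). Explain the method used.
T(n) = Θ(n^5)

log_4 36 ≈ 2.585. f(n) = n^5 dominates n^(log_4 36) since 5 > 2.585, and the regularity condition a·f(n/b) = 36·(n/4)^5 = (36/1024)·n^5 ≤ c·f(n) holds with c = 36/1024 ≈ 0.0352 < 1. So this is Case 3: T(n) = Θ(f(n)) = Θ(n^5).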